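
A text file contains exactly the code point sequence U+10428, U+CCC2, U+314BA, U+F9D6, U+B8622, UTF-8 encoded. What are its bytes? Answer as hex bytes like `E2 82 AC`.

F0 90 90 A8 EC B3 82 F0 B1 92 BA EF A7 96 F2 B8 98 A2

U+10428: 4-byte form → F0 90 90 A8.
U+CCC2: 3-byte form → EC B3 82.
U+314BA: 4-byte form → F0 B1 92 BA.
U+F9D6: 3-byte form → EF A7 96.
U+B8622: 4-byte form → F2 B8 98 A2.
Concatenated (18 bytes): F0 90 90 A8 EC B3 82 F0 B1 92 BA EF A7 96 F2 B8 98 A2.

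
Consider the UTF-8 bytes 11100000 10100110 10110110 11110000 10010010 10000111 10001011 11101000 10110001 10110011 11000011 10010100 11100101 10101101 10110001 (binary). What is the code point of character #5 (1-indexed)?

U+5B71

Offset 0: leading byte 0xE0 = 11100000 → 3-byte char #1 = E0 A6 B6.
Offset 3: leading byte 0xF0 = 11110000 → 4-byte char #2 = F0 92 87 8B.
Offset 7: leading byte 0xE8 = 11101000 → 3-byte char #3 = E8 B1 B3.
Offset 10: leading byte 0xC3 = 11000011 → 2-byte char #4 = C3 94.
Offset 12: leading byte 0xE5 = 11100101 → 3-byte char #5 = E5 AD B1.
Leading byte 0xE5 = 11100101 matches 1110xxxx → 3-byte sequence.
Byte 1: 0xE5 = 11100101, payload 0101 (4 bits).
Byte 2: 0xAD = 10101101 (10xxxxxx ✓), payload 101101.
Byte 3: 0xB1 = 10110001 (10xxxxxx ✓), payload 110001.
Concatenate: 0101101101110001 = 0x5B71 (16 bits → U+5B71).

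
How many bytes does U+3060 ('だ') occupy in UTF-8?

3

U+3060 = 0x3060. UTF-8 uses 1 byte below 0x80, 2 below 0x800, 3 below 0x10000, 4 up to 0x10FFFF. 0x3060 is in U+0800–U+FFFF → 3 bytes.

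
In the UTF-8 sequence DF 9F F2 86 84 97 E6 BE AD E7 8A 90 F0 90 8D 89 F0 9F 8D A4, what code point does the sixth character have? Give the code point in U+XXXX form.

Offset 0: leading byte 0xDF = 11011111 → 2-byte char #1 = DF 9F.
Offset 2: leading byte 0xF2 = 11110010 → 4-byte char #2 = F2 86 84 97.
Offset 6: leading byte 0xE6 = 11100110 → 3-byte char #3 = E6 BE AD.
Offset 9: leading byte 0xE7 = 11100111 → 3-byte char #4 = E7 8A 90.
Offset 12: leading byte 0xF0 = 11110000 → 4-byte char #5 = F0 90 8D 89.
Offset 16: leading byte 0xF0 = 11110000 → 4-byte char #6 = F0 9F 8D A4.
Leading byte 0xF0 = 11110000 matches 11110xxx → 4-byte sequence.
Byte 1: 0xF0 = 11110000, payload 000 (3 bits).
Byte 2: 0x9F = 10011111 (10xxxxxx ✓), payload 011111.
Byte 3: 0x8D = 10001101 (10xxxxxx ✓), payload 001101.
Byte 4: 0xA4 = 10100100 (10xxxxxx ✓), payload 100100.
Concatenate: 000011111001101100100 = 0x1F364 (21 bits → U+1F364).

U+1F364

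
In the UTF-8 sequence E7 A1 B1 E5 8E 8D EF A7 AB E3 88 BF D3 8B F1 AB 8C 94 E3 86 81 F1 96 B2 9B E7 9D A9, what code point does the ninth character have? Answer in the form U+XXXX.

U+7769

Offset 0: leading byte 0xE7 = 11100111 → 3-byte char #1 = E7 A1 B1.
Offset 3: leading byte 0xE5 = 11100101 → 3-byte char #2 = E5 8E 8D.
Offset 6: leading byte 0xEF = 11101111 → 3-byte char #3 = EF A7 AB.
Offset 9: leading byte 0xE3 = 11100011 → 3-byte char #4 = E3 88 BF.
Offset 12: leading byte 0xD3 = 11010011 → 2-byte char #5 = D3 8B.
Offset 14: leading byte 0xF1 = 11110001 → 4-byte char #6 = F1 AB 8C 94.
Offset 18: leading byte 0xE3 = 11100011 → 3-byte char #7 = E3 86 81.
Offset 21: leading byte 0xF1 = 11110001 → 4-byte char #8 = F1 96 B2 9B.
Offset 25: leading byte 0xE7 = 11100111 → 3-byte char #9 = E7 9D A9.
Leading byte 0xE7 = 11100111 matches 1110xxxx → 3-byte sequence.
Byte 1: 0xE7 = 11100111, payload 0111 (4 bits).
Byte 2: 0x9D = 10011101 (10xxxxxx ✓), payload 011101.
Byte 3: 0xA9 = 10101001 (10xxxxxx ✓), payload 101001.
Concatenate: 0111011101101001 = 0x7769 (16 bits → U+7769).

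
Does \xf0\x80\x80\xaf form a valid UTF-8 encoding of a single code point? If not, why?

invalid (overlong encoding)

Leading byte 0xF0 = 11110000 → 4-byte form.
Continuation bytes all match 10xxxxxx. Payload decodes to 0x2F.
But 0x2F < 0x10000, the minimum for a 4-byte sequence — this is an overlong encoding.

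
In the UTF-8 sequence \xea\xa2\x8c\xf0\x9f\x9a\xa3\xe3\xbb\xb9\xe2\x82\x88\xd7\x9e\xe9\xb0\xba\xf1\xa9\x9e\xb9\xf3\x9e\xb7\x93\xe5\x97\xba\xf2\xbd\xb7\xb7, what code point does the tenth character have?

Offset 0: leading byte 0xEA = 11101010 → 3-byte char #1 = EA A2 8C.
Offset 3: leading byte 0xF0 = 11110000 → 4-byte char #2 = F0 9F 9A A3.
Offset 7: leading byte 0xE3 = 11100011 → 3-byte char #3 = E3 BB B9.
Offset 10: leading byte 0xE2 = 11100010 → 3-byte char #4 = E2 82 88.
Offset 13: leading byte 0xD7 = 11010111 → 2-byte char #5 = D7 9E.
Offset 15: leading byte 0xE9 = 11101001 → 3-byte char #6 = E9 B0 BA.
Offset 18: leading byte 0xF1 = 11110001 → 4-byte char #7 = F1 A9 9E B9.
Offset 22: leading byte 0xF3 = 11110011 → 4-byte char #8 = F3 9E B7 93.
Offset 26: leading byte 0xE5 = 11100101 → 3-byte char #9 = E5 97 BA.
Offset 29: leading byte 0xF2 = 11110010 → 4-byte char #10 = F2 BD B7 B7.
Leading byte 0xF2 = 11110010 matches 11110xxx → 4-byte sequence.
Byte 1: 0xF2 = 11110010, payload 010 (3 bits).
Byte 2: 0xBD = 10111101 (10xxxxxx ✓), payload 111101.
Byte 3: 0xB7 = 10110111 (10xxxxxx ✓), payload 110111.
Byte 4: 0xB7 = 10110111 (10xxxxxx ✓), payload 110111.
Concatenate: 010111101110111110111 = 0xBDDF7 (21 bits → U+BDDF7).

U+BDDF7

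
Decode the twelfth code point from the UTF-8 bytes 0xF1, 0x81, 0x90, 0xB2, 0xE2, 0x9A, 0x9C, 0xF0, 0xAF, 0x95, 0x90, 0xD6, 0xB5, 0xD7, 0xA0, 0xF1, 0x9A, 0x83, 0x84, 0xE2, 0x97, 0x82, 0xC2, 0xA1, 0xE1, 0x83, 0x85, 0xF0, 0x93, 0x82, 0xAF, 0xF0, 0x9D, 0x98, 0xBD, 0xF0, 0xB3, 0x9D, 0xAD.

Offset 0: leading byte 0xF1 = 11110001 → 4-byte char #1 = F1 81 90 B2.
Offset 4: leading byte 0xE2 = 11100010 → 3-byte char #2 = E2 9A 9C.
Offset 7: leading byte 0xF0 = 11110000 → 4-byte char #3 = F0 AF 95 90.
Offset 11: leading byte 0xD6 = 11010110 → 2-byte char #4 = D6 B5.
Offset 13: leading byte 0xD7 = 11010111 → 2-byte char #5 = D7 A0.
Offset 15: leading byte 0xF1 = 11110001 → 4-byte char #6 = F1 9A 83 84.
Offset 19: leading byte 0xE2 = 11100010 → 3-byte char #7 = E2 97 82.
Offset 22: leading byte 0xC2 = 11000010 → 2-byte char #8 = C2 A1.
Offset 24: leading byte 0xE1 = 11100001 → 3-byte char #9 = E1 83 85.
Offset 27: leading byte 0xF0 = 11110000 → 4-byte char #10 = F0 93 82 AF.
Offset 31: leading byte 0xF0 = 11110000 → 4-byte char #11 = F0 9D 98 BD.
Offset 35: leading byte 0xF0 = 11110000 → 4-byte char #12 = F0 B3 9D AD.
Leading byte 0xF0 = 11110000 matches 11110xxx → 4-byte sequence.
Byte 1: 0xF0 = 11110000, payload 000 (3 bits).
Byte 2: 0xB3 = 10110011 (10xxxxxx ✓), payload 110011.
Byte 3: 0x9D = 10011101 (10xxxxxx ✓), payload 011101.
Byte 4: 0xAD = 10101101 (10xxxxxx ✓), payload 101101.
Concatenate: 000110011011101101101 = 0x3376D (21 bits → U+3376D).

U+3376D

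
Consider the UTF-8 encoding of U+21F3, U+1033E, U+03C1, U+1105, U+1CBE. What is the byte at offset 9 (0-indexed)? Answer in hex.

0xE1

U+21F3 → 3-byte form E2 87 B3 at offsets 0–2.
U+1033E → 4-byte form F0 90 8C BE at offsets 3–6.
U+03C1 → 2-byte form CF 81 at offsets 7–8.
U+1105 → 3-byte form E1 84 85 at offsets 9–11.
Offset 9 falls in char 4's range; it's byte 1 of E1 84 85 = 0xE1.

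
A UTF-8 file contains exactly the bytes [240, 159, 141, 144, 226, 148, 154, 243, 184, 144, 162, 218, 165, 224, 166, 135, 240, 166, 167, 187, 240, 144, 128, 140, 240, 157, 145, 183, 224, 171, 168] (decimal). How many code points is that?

9

Byte at offset 0: 0xF0 = 11110000 → 4-byte char (#1). Advance 4.
Byte at offset 4: 0xE2 = 11100010 → 3-byte char (#2). Advance 3.
Byte at offset 7: 0xF3 = 11110011 → 4-byte char (#3). Advance 4.
Byte at offset 11: 0xDA = 11011010 → 2-byte char (#4). Advance 2.
Byte at offset 13: 0xE0 = 11100000 → 3-byte char (#5). Advance 3.
Byte at offset 16: 0xF0 = 11110000 → 4-byte char (#6). Advance 4.
Byte at offset 20: 0xF0 = 11110000 → 4-byte char (#7). Advance 4.
Byte at offset 24: 0xF0 = 11110000 → 4-byte char (#8). Advance 4.
Byte at offset 28: 0xE0 = 11100000 → 3-byte char (#9). Advance 3.
Reached end at offset 31 after 9 code points.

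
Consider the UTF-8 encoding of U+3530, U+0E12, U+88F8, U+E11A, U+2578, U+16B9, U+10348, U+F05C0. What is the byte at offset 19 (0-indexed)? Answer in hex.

U+3530 → 3-byte form E3 94 B0 at offsets 0–2.
U+0E12 → 3-byte form E0 B8 92 at offsets 3–5.
U+88F8 → 3-byte form E8 A3 B8 at offsets 6–8.
U+E11A → 3-byte form EE 84 9A at offsets 9–11.
U+2578 → 3-byte form E2 95 B8 at offsets 12–14.
U+16B9 → 3-byte form E1 9A B9 at offsets 15–17.
U+10348 → 4-byte form F0 90 8D 88 at offsets 18–21.
Offset 19 falls in char 7's range; it's byte 2 of F0 90 8D 88 = 0x90.

0x90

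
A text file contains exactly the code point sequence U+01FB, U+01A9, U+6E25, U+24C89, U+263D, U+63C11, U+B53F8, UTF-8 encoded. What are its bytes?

U+01FB: 2-byte form → C7 BB.
U+01A9: 2-byte form → C6 A9.
U+6E25: 3-byte form → E6 B8 A5.
U+24C89: 4-byte form → F0 A4 B2 89.
U+263D: 3-byte form → E2 98 BD.
U+63C11: 4-byte form → F1 A3 B0 91.
U+B53F8: 4-byte form → F2 B5 8F B8.
Concatenated (22 bytes): C7 BB C6 A9 E6 B8 A5 F0 A4 B2 89 E2 98 BD F1 A3 B0 91 F2 B5 8F B8.

C7 BB C6 A9 E6 B8 A5 F0 A4 B2 89 E2 98 BD F1 A3 B0 91 F2 B5 8F B8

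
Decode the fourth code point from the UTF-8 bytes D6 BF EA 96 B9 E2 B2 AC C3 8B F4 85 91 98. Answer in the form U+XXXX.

Offset 0: leading byte 0xD6 = 11010110 → 2-byte char #1 = D6 BF.
Offset 2: leading byte 0xEA = 11101010 → 3-byte char #2 = EA 96 B9.
Offset 5: leading byte 0xE2 = 11100010 → 3-byte char #3 = E2 B2 AC.
Offset 8: leading byte 0xC3 = 11000011 → 2-byte char #4 = C3 8B.
Leading byte 0xC3 = 11000011 matches 110xxxxx → 2-byte sequence.
Byte 1: 0xC3 = 11000011, payload 00011 (5 bits).
Byte 2: 0x8B = 10001011 (10xxxxxx ✓), payload 001011.
Concatenate: 00011001011 = 0xCB (11 bits → U+00CB).

U+00CB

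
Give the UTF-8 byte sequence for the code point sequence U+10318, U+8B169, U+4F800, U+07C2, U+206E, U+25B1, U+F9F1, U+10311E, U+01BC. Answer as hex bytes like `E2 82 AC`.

F0 90 8C 98 F2 8B 85 A9 F1 8F A0 80 DF 82 E2 81 AE E2 96 B1 EF A7 B1 F4 83 84 9E C6 BC

U+10318: 4-byte form → F0 90 8C 98.
U+8B169: 4-byte form → F2 8B 85 A9.
U+4F800: 4-byte form → F1 8F A0 80.
U+07C2: 2-byte form → DF 82.
U+206E: 3-byte form → E2 81 AE.
U+25B1: 3-byte form → E2 96 B1.
U+F9F1: 3-byte form → EF A7 B1.
U+10311E: 4-byte form → F4 83 84 9E.
U+01BC: 2-byte form → C6 BC.
Concatenated (29 bytes): F0 90 8C 98 F2 8B 85 A9 F1 8F A0 80 DF 82 E2 81 AE E2 96 B1 EF A7 B1 F4 83 84 9E C6 BC.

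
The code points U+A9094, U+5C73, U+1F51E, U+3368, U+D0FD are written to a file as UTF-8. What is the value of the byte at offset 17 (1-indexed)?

1-indexed offset 17 is 0-indexed offset 16.
U+A9094 → 4-byte form F2 A9 82 94 at offsets 0–3.
U+5C73 → 3-byte form E5 B1 B3 at offsets 4–6.
U+1F51E → 4-byte form F0 9F 94 9E at offsets 7–10.
U+3368 → 3-byte form E3 8D A8 at offsets 11–13.
U+D0FD → 3-byte form ED 83 BD at offsets 14–16.
Offset 16 falls in char 5's range; it's byte 3 of ED 83 BD = 0xBD.

0xBD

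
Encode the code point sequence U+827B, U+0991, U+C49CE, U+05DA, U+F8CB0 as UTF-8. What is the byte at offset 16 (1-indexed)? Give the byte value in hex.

0xB0

1-indexed offset 16 is 0-indexed offset 15.
U+827B → 3-byte form E8 89 BB at offsets 0–2.
U+0991 → 3-byte form E0 A6 91 at offsets 3–5.
U+C49CE → 4-byte form F3 84 A7 8E at offsets 6–9.
U+05DA → 2-byte form D7 9A at offsets 10–11.
U+F8CB0 → 4-byte form F3 B8 B2 B0 at offsets 12–15.
Offset 15 falls in char 5's range; it's byte 4 of F3 B8 B2 B0 = 0xB0.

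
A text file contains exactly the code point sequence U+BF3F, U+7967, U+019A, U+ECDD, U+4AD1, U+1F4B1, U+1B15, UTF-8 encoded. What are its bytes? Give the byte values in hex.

EB BC BF E7 A5 A7 C6 9A EE B3 9D E4 AB 91 F0 9F 92 B1 E1 AC 95

U+BF3F: 3-byte form → EB BC BF.
U+7967: 3-byte form → E7 A5 A7.
U+019A: 2-byte form → C6 9A.
U+ECDD: 3-byte form → EE B3 9D.
U+4AD1: 3-byte form → E4 AB 91.
U+1F4B1: 4-byte form → F0 9F 92 B1.
U+1B15: 3-byte form → E1 AC 95.
Concatenated (21 bytes): EB BC BF E7 A5 A7 C6 9A EE B3 9D E4 AB 91 F0 9F 92 B1 E1 AC 95.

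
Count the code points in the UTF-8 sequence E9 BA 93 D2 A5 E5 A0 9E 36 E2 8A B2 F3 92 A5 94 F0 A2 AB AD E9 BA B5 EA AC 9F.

9

Byte at offset 0: 0xE9 = 11101001 → 3-byte char (#1). Advance 3.
Byte at offset 3: 0xD2 = 11010010 → 2-byte char (#2). Advance 2.
Byte at offset 5: 0xE5 = 11100101 → 3-byte char (#3). Advance 3.
Byte at offset 8: 0x36 = 00110110 → 1-byte char (#4). Advance 1.
Byte at offset 9: 0xE2 = 11100010 → 3-byte char (#5). Advance 3.
Byte at offset 12: 0xF3 = 11110011 → 4-byte char (#6). Advance 4.
Byte at offset 16: 0xF0 = 11110000 → 4-byte char (#7). Advance 4.
Byte at offset 20: 0xE9 = 11101001 → 3-byte char (#8). Advance 3.
Byte at offset 23: 0xEA = 11101010 → 3-byte char (#9). Advance 3.
Reached end at offset 26 after 9 code points.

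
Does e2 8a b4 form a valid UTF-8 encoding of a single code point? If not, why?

Leading byte 0xE2 = 11100010 → 3-byte form.
Continuation bytes 0x8A=10001010, 0xB4=10110100 all match 10xxxxxx.
Decoded value 0x22B4 is ≥ 0x800 (shortest form) and not a surrogate.

valid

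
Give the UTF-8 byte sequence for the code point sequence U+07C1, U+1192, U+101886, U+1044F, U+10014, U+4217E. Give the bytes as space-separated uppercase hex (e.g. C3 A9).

DF 81 E1 86 92 F4 81 A2 86 F0 90 91 8F F0 90 80 94 F1 82 85 BE

U+07C1: 2-byte form → DF 81.
U+1192: 3-byte form → E1 86 92.
U+101886: 4-byte form → F4 81 A2 86.
U+1044F: 4-byte form → F0 90 91 8F.
U+10014: 4-byte form → F0 90 80 94.
U+4217E: 4-byte form → F1 82 85 BE.
Concatenated (21 bytes): DF 81 E1 86 92 F4 81 A2 86 F0 90 91 8F F0 90 80 94 F1 82 85 BE.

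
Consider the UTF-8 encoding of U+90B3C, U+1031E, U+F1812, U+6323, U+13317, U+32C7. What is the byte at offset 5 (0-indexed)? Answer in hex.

U+90B3C → 4-byte form F2 90 AC BC at offsets 0–3.
U+1031E → 4-byte form F0 90 8C 9E at offsets 4–7.
Offset 5 falls in char 2's range; it's byte 2 of F0 90 8C 9E = 0x90.

0x90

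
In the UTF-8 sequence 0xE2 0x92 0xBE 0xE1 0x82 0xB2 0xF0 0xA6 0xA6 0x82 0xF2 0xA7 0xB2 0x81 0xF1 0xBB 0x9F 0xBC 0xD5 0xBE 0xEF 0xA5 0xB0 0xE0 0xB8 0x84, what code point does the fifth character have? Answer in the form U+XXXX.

U+7B7FC

Offset 0: leading byte 0xE2 = 11100010 → 3-byte char #1 = E2 92 BE.
Offset 3: leading byte 0xE1 = 11100001 → 3-byte char #2 = E1 82 B2.
Offset 6: leading byte 0xF0 = 11110000 → 4-byte char #3 = F0 A6 A6 82.
Offset 10: leading byte 0xF2 = 11110010 → 4-byte char #4 = F2 A7 B2 81.
Offset 14: leading byte 0xF1 = 11110001 → 4-byte char #5 = F1 BB 9F BC.
Leading byte 0xF1 = 11110001 matches 11110xxx → 4-byte sequence.
Byte 1: 0xF1 = 11110001, payload 001 (3 bits).
Byte 2: 0xBB = 10111011 (10xxxxxx ✓), payload 111011.
Byte 3: 0x9F = 10011111 (10xxxxxx ✓), payload 011111.
Byte 4: 0xBC = 10111100 (10xxxxxx ✓), payload 111100.
Concatenate: 001111011011111111100 = 0x7B7FC (21 bits → U+7B7FC).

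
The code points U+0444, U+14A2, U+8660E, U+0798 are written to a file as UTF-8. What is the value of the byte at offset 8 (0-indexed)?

0x8E

U+0444 → 2-byte form D1 84 at offsets 0–1.
U+14A2 → 3-byte form E1 92 A2 at offsets 2–4.
U+8660E → 4-byte form F2 86 98 8E at offsets 5–8.
Offset 8 falls in char 3's range; it's byte 4 of F2 86 98 8E = 0x8E.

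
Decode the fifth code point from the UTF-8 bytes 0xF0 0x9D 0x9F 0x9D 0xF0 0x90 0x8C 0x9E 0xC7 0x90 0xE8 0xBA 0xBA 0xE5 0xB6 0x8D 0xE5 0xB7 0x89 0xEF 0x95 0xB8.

Offset 0: leading byte 0xF0 = 11110000 → 4-byte char #1 = F0 9D 9F 9D.
Offset 4: leading byte 0xF0 = 11110000 → 4-byte char #2 = F0 90 8C 9E.
Offset 8: leading byte 0xC7 = 11000111 → 2-byte char #3 = C7 90.
Offset 10: leading byte 0xE8 = 11101000 → 3-byte char #4 = E8 BA BA.
Offset 13: leading byte 0xE5 = 11100101 → 3-byte char #5 = E5 B6 8D.
Leading byte 0xE5 = 11100101 matches 1110xxxx → 3-byte sequence.
Byte 1: 0xE5 = 11100101, payload 0101 (4 bits).
Byte 2: 0xB6 = 10110110 (10xxxxxx ✓), payload 110110.
Byte 3: 0x8D = 10001101 (10xxxxxx ✓), payload 001101.
Concatenate: 0101110110001101 = 0x5D8D (16 bits → U+5D8D).

U+5D8D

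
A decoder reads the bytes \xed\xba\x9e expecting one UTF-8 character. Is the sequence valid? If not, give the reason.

invalid (encodes a surrogate (U+D800–U+DFFF))

Structurally a 3-byte sequence; payload = 0xDE9E.
But 0xDE9E is in U+D800–U+DFFF, the surrogate range. Surrogates are not Unicode scalar values and are forbidden in UTF-8.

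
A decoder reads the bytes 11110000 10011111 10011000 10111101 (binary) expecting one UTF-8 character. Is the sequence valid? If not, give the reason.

Leading byte 0xF0 = 11110000 → 4-byte form.
Continuation bytes 0x9F=10011111, 0x98=10011000, 0xBD=10111101 all match 10xxxxxx.
Decoded value 0x1F63D is ≥ 0x10000 (shortest form) and not a surrogate.

valid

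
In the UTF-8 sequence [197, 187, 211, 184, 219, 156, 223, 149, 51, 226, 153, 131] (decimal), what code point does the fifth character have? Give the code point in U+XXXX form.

U+0033

Offset 0: leading byte 0xC5 = 11000101 → 2-byte char #1 = C5 BB.
Offset 2: leading byte 0xD3 = 11010011 → 2-byte char #2 = D3 B8.
Offset 4: leading byte 0xDB = 11011011 → 2-byte char #3 = DB 9C.
Offset 6: leading byte 0xDF = 11011111 → 2-byte char #4 = DF 95.
Offset 8: leading byte 0x33 = 00110011 → 1-byte char #5 = 33.
Leading byte 0x33 = 00110011 matches 0xxxxxxx → 1-byte sequence.
Byte 1: 0x33 = 00110011, payload 0110011 (7 bits).
Concatenate: 0110011 = 0x33 (7 bits → U+0033).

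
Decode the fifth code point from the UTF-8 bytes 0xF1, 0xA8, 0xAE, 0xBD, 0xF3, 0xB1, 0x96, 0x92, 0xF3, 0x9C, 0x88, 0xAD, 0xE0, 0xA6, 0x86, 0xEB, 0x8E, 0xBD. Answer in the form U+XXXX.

U+B3BD

Offset 0: leading byte 0xF1 = 11110001 → 4-byte char #1 = F1 A8 AE BD.
Offset 4: leading byte 0xF3 = 11110011 → 4-byte char #2 = F3 B1 96 92.
Offset 8: leading byte 0xF3 = 11110011 → 4-byte char #3 = F3 9C 88 AD.
Offset 12: leading byte 0xE0 = 11100000 → 3-byte char #4 = E0 A6 86.
Offset 15: leading byte 0xEB = 11101011 → 3-byte char #5 = EB 8E BD.
Leading byte 0xEB = 11101011 matches 1110xxxx → 3-byte sequence.
Byte 1: 0xEB = 11101011, payload 1011 (4 bits).
Byte 2: 0x8E = 10001110 (10xxxxxx ✓), payload 001110.
Byte 3: 0xBD = 10111101 (10xxxxxx ✓), payload 111101.
Concatenate: 1011001110111101 = 0xB3BD (16 bits → U+B3BD).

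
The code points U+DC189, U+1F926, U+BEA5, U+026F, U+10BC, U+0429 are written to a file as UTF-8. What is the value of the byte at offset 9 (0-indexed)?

U+DC189 → 4-byte form F3 9C 86 89 at offsets 0–3.
U+1F926 → 4-byte form F0 9F A4 A6 at offsets 4–7.
U+BEA5 → 3-byte form EB BA A5 at offsets 8–10.
Offset 9 falls in char 3's range; it's byte 2 of EB BA A5 = 0xBA.

0xBA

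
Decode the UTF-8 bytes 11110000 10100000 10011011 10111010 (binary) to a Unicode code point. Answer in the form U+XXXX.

Leading byte 0xF0 = 11110000 matches 11110xxx → 4-byte sequence.
Byte 1: 0xF0 = 11110000, payload 000 (3 bits).
Byte 2: 0xA0 = 10100000 (10xxxxxx ✓), payload 100000.
Byte 3: 0x9B = 10011011 (10xxxxxx ✓), payload 011011.
Byte 4: 0xBA = 10111010 (10xxxxxx ✓), payload 111010.
Concatenate: 000100000011011111010 = 0x206FA (21 bits → U+206FA).

U+206FA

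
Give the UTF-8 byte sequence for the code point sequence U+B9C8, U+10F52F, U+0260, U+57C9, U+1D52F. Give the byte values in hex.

U+B9C8: 3-byte form → EB A7 88.
U+10F52F: 4-byte form → F4 8F 94 AF.
U+0260: 2-byte form → C9 A0.
U+57C9: 3-byte form → E5 9F 89.
U+1D52F: 4-byte form → F0 9D 94 AF.
Concatenated (16 bytes): EB A7 88 F4 8F 94 AF C9 A0 E5 9F 89 F0 9D 94 AF.

EB A7 88 F4 8F 94 AF C9 A0 E5 9F 89 F0 9D 94 AF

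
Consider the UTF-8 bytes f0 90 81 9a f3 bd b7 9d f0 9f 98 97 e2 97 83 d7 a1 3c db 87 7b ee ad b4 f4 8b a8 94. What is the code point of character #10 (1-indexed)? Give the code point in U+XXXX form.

U+10BA14

Offset 0: leading byte 0xF0 = 11110000 → 4-byte char #1 = F0 90 81 9A.
Offset 4: leading byte 0xF3 = 11110011 → 4-byte char #2 = F3 BD B7 9D.
Offset 8: leading byte 0xF0 = 11110000 → 4-byte char #3 = F0 9F 98 97.
Offset 12: leading byte 0xE2 = 11100010 → 3-byte char #4 = E2 97 83.
Offset 15: leading byte 0xD7 = 11010111 → 2-byte char #5 = D7 A1.
Offset 17: leading byte 0x3C = 00111100 → 1-byte char #6 = 3C.
Offset 18: leading byte 0xDB = 11011011 → 2-byte char #7 = DB 87.
Offset 20: leading byte 0x7B = 01111011 → 1-byte char #8 = 7B.
Offset 21: leading byte 0xEE = 11101110 → 3-byte char #9 = EE AD B4.
Offset 24: leading byte 0xF4 = 11110100 → 4-byte char #10 = F4 8B A8 94.
Leading byte 0xF4 = 11110100 matches 11110xxx → 4-byte sequence.
Byte 1: 0xF4 = 11110100, payload 100 (3 bits).
Byte 2: 0x8B = 10001011 (10xxxxxx ✓), payload 001011.
Byte 3: 0xA8 = 10101000 (10xxxxxx ✓), payload 101000.
Byte 4: 0x94 = 10010100 (10xxxxxx ✓), payload 010100.
Concatenate: 100001011101000010100 = 0x10BA14 (21 bits → U+10BA14).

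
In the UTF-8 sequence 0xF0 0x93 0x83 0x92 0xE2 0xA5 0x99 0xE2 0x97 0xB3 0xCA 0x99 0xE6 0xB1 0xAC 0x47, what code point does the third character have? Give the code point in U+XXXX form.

U+25F3

Offset 0: leading byte 0xF0 = 11110000 → 4-byte char #1 = F0 93 83 92.
Offset 4: leading byte 0xE2 = 11100010 → 3-byte char #2 = E2 A5 99.
Offset 7: leading byte 0xE2 = 11100010 → 3-byte char #3 = E2 97 B3.
Leading byte 0xE2 = 11100010 matches 1110xxxx → 3-byte sequence.
Byte 1: 0xE2 = 11100010, payload 0010 (4 bits).
Byte 2: 0x97 = 10010111 (10xxxxxx ✓), payload 010111.
Byte 3: 0xB3 = 10110011 (10xxxxxx ✓), payload 110011.
Concatenate: 0010010111110011 = 0x25F3 (16 bits → U+25F3).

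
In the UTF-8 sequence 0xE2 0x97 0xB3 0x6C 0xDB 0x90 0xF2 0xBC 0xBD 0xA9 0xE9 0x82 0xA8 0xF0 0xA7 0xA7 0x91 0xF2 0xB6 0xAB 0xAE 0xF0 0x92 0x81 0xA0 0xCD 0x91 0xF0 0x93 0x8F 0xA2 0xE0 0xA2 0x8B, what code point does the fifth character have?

Offset 0: leading byte 0xE2 = 11100010 → 3-byte char #1 = E2 97 B3.
Offset 3: leading byte 0x6C = 01101100 → 1-byte char #2 = 6C.
Offset 4: leading byte 0xDB = 11011011 → 2-byte char #3 = DB 90.
Offset 6: leading byte 0xF2 = 11110010 → 4-byte char #4 = F2 BC BD A9.
Offset 10: leading byte 0xE9 = 11101001 → 3-byte char #5 = E9 82 A8.
Leading byte 0xE9 = 11101001 matches 1110xxxx → 3-byte sequence.
Byte 1: 0xE9 = 11101001, payload 1001 (4 bits).
Byte 2: 0x82 = 10000010 (10xxxxxx ✓), payload 000010.
Byte 3: 0xA8 = 10101000 (10xxxxxx ✓), payload 101000.
Concatenate: 1001000010101000 = 0x90A8 (16 bits → U+90A8).

U+90A8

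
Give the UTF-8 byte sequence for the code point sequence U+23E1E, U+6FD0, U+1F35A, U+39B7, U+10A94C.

F0 A3 B8 9E E6 BF 90 F0 9F 8D 9A E3 A6 B7 F4 8A A5 8C

U+23E1E: 4-byte form → F0 A3 B8 9E.
U+6FD0: 3-byte form → E6 BF 90.
U+1F35A: 4-byte form → F0 9F 8D 9A.
U+39B7: 3-byte form → E3 A6 B7.
U+10A94C: 4-byte form → F4 8A A5 8C.
Concatenated (18 bytes): F0 A3 B8 9E E6 BF 90 F0 9F 8D 9A E3 A6 B7 F4 8A A5 8C.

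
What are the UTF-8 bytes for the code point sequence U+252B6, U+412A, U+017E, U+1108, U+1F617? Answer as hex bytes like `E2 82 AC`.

U+252B6: 4-byte form → F0 A5 8A B6.
U+412A: 3-byte form → E4 84 AA.
U+017E: 2-byte form → C5 BE.
U+1108: 3-byte form → E1 84 88.
U+1F617: 4-byte form → F0 9F 98 97.
Concatenated (16 bytes): F0 A5 8A B6 E4 84 AA C5 BE E1 84 88 F0 9F 98 97.

F0 A5 8A B6 E4 84 AA C5 BE E1 84 88 F0 9F 98 97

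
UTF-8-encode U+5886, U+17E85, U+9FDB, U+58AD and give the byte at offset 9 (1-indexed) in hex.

0xBF

1-indexed offset 9 is 0-indexed offset 8.
U+5886 → 3-byte form E5 A2 86 at offsets 0–2.
U+17E85 → 4-byte form F0 97 BA 85 at offsets 3–6.
U+9FDB → 3-byte form E9 BF 9B at offsets 7–9.
Offset 8 falls in char 3's range; it's byte 2 of E9 BF 9B = 0xBF.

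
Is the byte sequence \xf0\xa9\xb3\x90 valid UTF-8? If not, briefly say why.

valid

Leading byte 0xF0 = 11110000 → 4-byte form.
Continuation bytes 0xA9=10101001, 0xB3=10110011, 0x90=10010000 all match 10xxxxxx.
Decoded value 0x29CD0 is ≥ 0x10000 (shortest form) and not a surrogate.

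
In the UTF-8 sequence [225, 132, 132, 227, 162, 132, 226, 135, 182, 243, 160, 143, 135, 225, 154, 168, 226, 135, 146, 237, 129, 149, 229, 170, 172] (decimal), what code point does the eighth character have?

U+5AAC

Offset 0: leading byte 0xE1 = 11100001 → 3-byte char #1 = E1 84 84.
Offset 3: leading byte 0xE3 = 11100011 → 3-byte char #2 = E3 A2 84.
Offset 6: leading byte 0xE2 = 11100010 → 3-byte char #3 = E2 87 B6.
Offset 9: leading byte 0xF3 = 11110011 → 4-byte char #4 = F3 A0 8F 87.
Offset 13: leading byte 0xE1 = 11100001 → 3-byte char #5 = E1 9A A8.
Offset 16: leading byte 0xE2 = 11100010 → 3-byte char #6 = E2 87 92.
Offset 19: leading byte 0xED = 11101101 → 3-byte char #7 = ED 81 95.
Offset 22: leading byte 0xE5 = 11100101 → 3-byte char #8 = E5 AA AC.
Leading byte 0xE5 = 11100101 matches 1110xxxx → 3-byte sequence.
Byte 1: 0xE5 = 11100101, payload 0101 (4 bits).
Byte 2: 0xAA = 10101010 (10xxxxxx ✓), payload 101010.
Byte 3: 0xAC = 10101100 (10xxxxxx ✓), payload 101100.
Concatenate: 0101101010101100 = 0x5AAC (16 bits → U+5AAC).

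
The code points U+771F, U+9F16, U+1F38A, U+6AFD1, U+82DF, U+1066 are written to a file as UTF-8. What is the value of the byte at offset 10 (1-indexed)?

1-indexed offset 10 is 0-indexed offset 9.
U+771F → 3-byte form E7 9C 9F at offsets 0–2.
U+9F16 → 3-byte form E9 BC 96 at offsets 3–5.
U+1F38A → 4-byte form F0 9F 8E 8A at offsets 6–9.
Offset 9 falls in char 3's range; it's byte 4 of F0 9F 8E 8A = 0x8A.

0x8A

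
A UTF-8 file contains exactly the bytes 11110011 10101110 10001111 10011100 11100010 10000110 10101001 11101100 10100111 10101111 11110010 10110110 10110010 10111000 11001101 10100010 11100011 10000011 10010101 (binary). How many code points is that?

Byte at offset 0: 0xF3 = 11110011 → 4-byte char (#1). Advance 4.
Byte at offset 4: 0xE2 = 11100010 → 3-byte char (#2). Advance 3.
Byte at offset 7: 0xEC = 11101100 → 3-byte char (#3). Advance 3.
Byte at offset 10: 0xF2 = 11110010 → 4-byte char (#4). Advance 4.
Byte at offset 14: 0xCD = 11001101 → 2-byte char (#5). Advance 2.
Byte at offset 16: 0xE3 = 11100011 → 3-byte char (#6). Advance 3.
Reached end at offset 19 after 6 code points.

6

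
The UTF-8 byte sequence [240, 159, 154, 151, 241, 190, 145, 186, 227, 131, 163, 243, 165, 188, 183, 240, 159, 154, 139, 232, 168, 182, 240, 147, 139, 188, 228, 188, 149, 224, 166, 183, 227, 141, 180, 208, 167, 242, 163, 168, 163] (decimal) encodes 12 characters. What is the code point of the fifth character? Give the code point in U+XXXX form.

U+1F68B

Offset 0: leading byte 0xF0 = 11110000 → 4-byte char #1 = F0 9F 9A 97.
Offset 4: leading byte 0xF1 = 11110001 → 4-byte char #2 = F1 BE 91 BA.
Offset 8: leading byte 0xE3 = 11100011 → 3-byte char #3 = E3 83 A3.
Offset 11: leading byte 0xF3 = 11110011 → 4-byte char #4 = F3 A5 BC B7.
Offset 15: leading byte 0xF0 = 11110000 → 4-byte char #5 = F0 9F 9A 8B.
Leading byte 0xF0 = 11110000 matches 11110xxx → 4-byte sequence.
Byte 1: 0xF0 = 11110000, payload 000 (3 bits).
Byte 2: 0x9F = 10011111 (10xxxxxx ✓), payload 011111.
Byte 3: 0x9A = 10011010 (10xxxxxx ✓), payload 011010.
Byte 4: 0x8B = 10001011 (10xxxxxx ✓), payload 001011.
Concatenate: 000011111011010001011 = 0x1F68B (21 bits → U+1F68B).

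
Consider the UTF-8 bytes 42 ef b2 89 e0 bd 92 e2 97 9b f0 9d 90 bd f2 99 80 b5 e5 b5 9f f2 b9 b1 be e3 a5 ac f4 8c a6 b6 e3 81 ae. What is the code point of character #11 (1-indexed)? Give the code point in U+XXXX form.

U+306E

Offset 0: leading byte 0x42 = 01000010 → 1-byte char #1 = 42.
Offset 1: leading byte 0xEF = 11101111 → 3-byte char #2 = EF B2 89.
Offset 4: leading byte 0xE0 = 11100000 → 3-byte char #3 = E0 BD 92.
Offset 7: leading byte 0xE2 = 11100010 → 3-byte char #4 = E2 97 9B.
Offset 10: leading byte 0xF0 = 11110000 → 4-byte char #5 = F0 9D 90 BD.
Offset 14: leading byte 0xF2 = 11110010 → 4-byte char #6 = F2 99 80 B5.
Offset 18: leading byte 0xE5 = 11100101 → 3-byte char #7 = E5 B5 9F.
Offset 21: leading byte 0xF2 = 11110010 → 4-byte char #8 = F2 B9 B1 BE.
Offset 25: leading byte 0xE3 = 11100011 → 3-byte char #9 = E3 A5 AC.
Offset 28: leading byte 0xF4 = 11110100 → 4-byte char #10 = F4 8C A6 B6.
Offset 32: leading byte 0xE3 = 11100011 → 3-byte char #11 = E3 81 AE.
Leading byte 0xE3 = 11100011 matches 1110xxxx → 3-byte sequence.
Byte 1: 0xE3 = 11100011, payload 0011 (4 bits).
Byte 2: 0x81 = 10000001 (10xxxxxx ✓), payload 000001.
Byte 3: 0xAE = 10101110 (10xxxxxx ✓), payload 101110.
Concatenate: 0011000001101110 = 0x306E (16 bits → U+306E).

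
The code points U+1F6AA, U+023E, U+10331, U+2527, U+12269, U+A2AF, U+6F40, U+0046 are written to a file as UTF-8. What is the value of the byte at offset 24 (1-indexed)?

0x46

1-indexed offset 24 is 0-indexed offset 23.
U+1F6AA → 4-byte form F0 9F 9A AA at offsets 0–3.
U+023E → 2-byte form C8 BE at offsets 4–5.
U+10331 → 4-byte form F0 90 8C B1 at offsets 6–9.
U+2527 → 3-byte form E2 94 A7 at offsets 10–12.
U+12269 → 4-byte form F0 92 89 A9 at offsets 13–16.
U+A2AF → 3-byte form EA 8A AF at offsets 17–19.
U+6F40 → 3-byte form E6 BD 80 at offsets 20–22.
U+0046 → 1-byte form 46 at offsets 23–23.
Offset 23 falls in char 8's range; it's byte 1 of 46 = 0x46.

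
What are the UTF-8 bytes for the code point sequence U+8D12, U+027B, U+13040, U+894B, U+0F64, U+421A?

U+8D12: 3-byte form → E8 B4 92.
U+027B: 2-byte form → C9 BB.
U+13040: 4-byte form → F0 93 81 80.
U+894B: 3-byte form → E8 A5 8B.
U+0F64: 3-byte form → E0 BD A4.
U+421A: 3-byte form → E4 88 9A.
Concatenated (18 bytes): E8 B4 92 C9 BB F0 93 81 80 E8 A5 8B E0 BD A4 E4 88 9A.

E8 B4 92 C9 BB F0 93 81 80 E8 A5 8B E0 BD A4 E4 88 9A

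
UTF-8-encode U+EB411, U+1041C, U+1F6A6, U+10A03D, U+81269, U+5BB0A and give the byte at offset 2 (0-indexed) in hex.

0x90

U+EB411 → 4-byte form F3 AB 90 91 at offsets 0–3.
Offset 2 falls in char 1's range; it's byte 3 of F3 AB 90 91 = 0x90.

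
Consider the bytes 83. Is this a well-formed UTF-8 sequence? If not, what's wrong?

invalid (continuation byte with no leading byte)

Byte 0x83 = 10000011 has the form 10xxxxxx — a continuation byte — but there is no preceding leading byte.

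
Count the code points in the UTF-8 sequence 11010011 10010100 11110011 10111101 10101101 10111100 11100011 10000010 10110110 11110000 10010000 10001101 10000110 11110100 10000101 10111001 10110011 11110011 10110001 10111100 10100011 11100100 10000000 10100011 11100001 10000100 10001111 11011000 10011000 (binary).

Byte at offset 0: 0xD3 = 11010011 → 2-byte char (#1). Advance 2.
Byte at offset 2: 0xF3 = 11110011 → 4-byte char (#2). Advance 4.
Byte at offset 6: 0xE3 = 11100011 → 3-byte char (#3). Advance 3.
Byte at offset 9: 0xF0 = 11110000 → 4-byte char (#4). Advance 4.
Byte at offset 13: 0xF4 = 11110100 → 4-byte char (#5). Advance 4.
Byte at offset 17: 0xF3 = 11110011 → 4-byte char (#6). Advance 4.
Byte at offset 21: 0xE4 = 11100100 → 3-byte char (#7). Advance 3.
Byte at offset 24: 0xE1 = 11100001 → 3-byte char (#8). Advance 3.
Byte at offset 27: 0xD8 = 11011000 → 2-byte char (#9). Advance 2.
Reached end at offset 29 after 9 code points.

9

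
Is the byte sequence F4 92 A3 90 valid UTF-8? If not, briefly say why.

Leading byte 0xF4 = 11110100 → 4-byte form.
Payload = 0x1128D0, which exceeds U+10FFFF, the maximum Unicode code point. (Leading bytes F5–FF, or F4 followed by ≥ 0x90, are invalid.)

invalid (encodes a value above U+10FFFF)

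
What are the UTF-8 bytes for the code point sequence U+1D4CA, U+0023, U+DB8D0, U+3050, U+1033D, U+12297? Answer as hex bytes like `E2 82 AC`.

U+1D4CA: 4-byte form → F0 9D 93 8A.
U+0023: 1-byte form → 23.
U+DB8D0: 4-byte form → F3 9B A3 90.
U+3050: 3-byte form → E3 81 90.
U+1033D: 4-byte form → F0 90 8C BD.
U+12297: 4-byte form → F0 92 8A 97.
Concatenated (20 bytes): F0 9D 93 8A 23 F3 9B A3 90 E3 81 90 F0 90 8C BD F0 92 8A 97.

F0 9D 93 8A 23 F3 9B A3 90 E3 81 90 F0 90 8C BD F0 92 8A 97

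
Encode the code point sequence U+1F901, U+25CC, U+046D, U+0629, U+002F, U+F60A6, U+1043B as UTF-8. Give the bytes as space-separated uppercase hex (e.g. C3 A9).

F0 9F A4 81 E2 97 8C D1 AD D8 A9 2F F3 B6 82 A6 F0 90 90 BB

U+1F901: 4-byte form → F0 9F A4 81.
U+25CC: 3-byte form → E2 97 8C.
U+046D: 2-byte form → D1 AD.
U+0629: 2-byte form → D8 A9.
U+002F: 1-byte form → 2F.
U+F60A6: 4-byte form → F3 B6 82 A6.
U+1043B: 4-byte form → F0 90 90 BB.
Concatenated (20 bytes): F0 9F A4 81 E2 97 8C D1 AD D8 A9 2F F3 B6 82 A6 F0 90 90 BB.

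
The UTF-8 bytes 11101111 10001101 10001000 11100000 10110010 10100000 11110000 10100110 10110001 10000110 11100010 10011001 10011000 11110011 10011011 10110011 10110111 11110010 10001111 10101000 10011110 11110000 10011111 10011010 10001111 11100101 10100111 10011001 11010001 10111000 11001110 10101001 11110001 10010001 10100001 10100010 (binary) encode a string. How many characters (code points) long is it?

Byte at offset 0: 0xEF = 11101111 → 3-byte char (#1). Advance 3.
Byte at offset 3: 0xE0 = 11100000 → 3-byte char (#2). Advance 3.
Byte at offset 6: 0xF0 = 11110000 → 4-byte char (#3). Advance 4.
Byte at offset 10: 0xE2 = 11100010 → 3-byte char (#4). Advance 3.
Byte at offset 13: 0xF3 = 11110011 → 4-byte char (#5). Advance 4.
Byte at offset 17: 0xF2 = 11110010 → 4-byte char (#6). Advance 4.
Byte at offset 21: 0xF0 = 11110000 → 4-byte char (#7). Advance 4.
Byte at offset 25: 0xE5 = 11100101 → 3-byte char (#8). Advance 3.
Byte at offset 28: 0xD1 = 11010001 → 2-byte char (#9). Advance 2.
Byte at offset 30: 0xCE = 11001110 → 2-byte char (#10). Advance 2.
Byte at offset 32: 0xF1 = 11110001 → 4-byte char (#11). Advance 4.
Reached end at offset 36 after 11 code points.

11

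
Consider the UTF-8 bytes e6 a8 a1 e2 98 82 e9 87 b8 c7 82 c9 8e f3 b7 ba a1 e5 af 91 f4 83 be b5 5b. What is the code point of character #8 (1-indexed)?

U+103FB5

Offset 0: leading byte 0xE6 = 11100110 → 3-byte char #1 = E6 A8 A1.
Offset 3: leading byte 0xE2 = 11100010 → 3-byte char #2 = E2 98 82.
Offset 6: leading byte 0xE9 = 11101001 → 3-byte char #3 = E9 87 B8.
Offset 9: leading byte 0xC7 = 11000111 → 2-byte char #4 = C7 82.
Offset 11: leading byte 0xC9 = 11001001 → 2-byte char #5 = C9 8E.
Offset 13: leading byte 0xF3 = 11110011 → 4-byte char #6 = F3 B7 BA A1.
Offset 17: leading byte 0xE5 = 11100101 → 3-byte char #7 = E5 AF 91.
Offset 20: leading byte 0xF4 = 11110100 → 4-byte char #8 = F4 83 BE B5.
Leading byte 0xF4 = 11110100 matches 11110xxx → 4-byte sequence.
Byte 1: 0xF4 = 11110100, payload 100 (3 bits).
Byte 2: 0x83 = 10000011 (10xxxxxx ✓), payload 000011.
Byte 3: 0xBE = 10111110 (10xxxxxx ✓), payload 111110.
Byte 4: 0xB5 = 10110101 (10xxxxxx ✓), payload 110101.
Concatenate: 100000011111110110101 = 0x103FB5 (21 bits → U+103FB5).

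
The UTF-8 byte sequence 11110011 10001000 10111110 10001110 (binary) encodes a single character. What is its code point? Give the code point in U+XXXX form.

U+C8F8E

Leading byte 0xF3 = 11110011 matches 11110xxx → 4-byte sequence.
Byte 1: 0xF3 = 11110011, payload 011 (3 bits).
Byte 2: 0x88 = 10001000 (10xxxxxx ✓), payload 001000.
Byte 3: 0xBE = 10111110 (10xxxxxx ✓), payload 111110.
Byte 4: 0x8E = 10001110 (10xxxxxx ✓), payload 001110.
Concatenate: 011001000111110001110 = 0xC8F8E (21 bits → U+C8F8E).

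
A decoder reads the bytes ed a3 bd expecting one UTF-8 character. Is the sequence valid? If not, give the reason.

Structurally a 3-byte sequence; payload = 0xD8FD.
But 0xD8FD is in U+D800–U+DFFF, the surrogate range. Surrogates are not Unicode scalar values and are forbidden in UTF-8.

invalid (encodes a surrogate (U+D800–U+DFFF))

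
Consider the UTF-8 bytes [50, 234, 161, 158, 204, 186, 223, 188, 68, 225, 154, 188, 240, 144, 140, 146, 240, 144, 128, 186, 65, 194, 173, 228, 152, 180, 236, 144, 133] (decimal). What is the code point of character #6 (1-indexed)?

Offset 0: leading byte 0x32 = 00110010 → 1-byte char #1 = 32.
Offset 1: leading byte 0xEA = 11101010 → 3-byte char #2 = EA A1 9E.
Offset 4: leading byte 0xCC = 11001100 → 2-byte char #3 = CC BA.
Offset 6: leading byte 0xDF = 11011111 → 2-byte char #4 = DF BC.
Offset 8: leading byte 0x44 = 01000100 → 1-byte char #5 = 44.
Offset 9: leading byte 0xE1 = 11100001 → 3-byte char #6 = E1 9A BC.
Leading byte 0xE1 = 11100001 matches 1110xxxx → 3-byte sequence.
Byte 1: 0xE1 = 11100001, payload 0001 (4 bits).
Byte 2: 0x9A = 10011010 (10xxxxxx ✓), payload 011010.
Byte 3: 0xBC = 10111100 (10xxxxxx ✓), payload 111100.
Concatenate: 0001011010111100 = 0x16BC (16 bits → U+16BC).

U+16BC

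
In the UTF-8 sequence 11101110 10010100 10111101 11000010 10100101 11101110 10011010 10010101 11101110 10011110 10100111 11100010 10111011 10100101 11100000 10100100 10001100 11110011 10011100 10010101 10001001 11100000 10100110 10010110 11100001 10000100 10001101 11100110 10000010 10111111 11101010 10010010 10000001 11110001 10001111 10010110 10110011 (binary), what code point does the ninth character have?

U+110D

Offset 0: leading byte 0xEE = 11101110 → 3-byte char #1 = EE 94 BD.
Offset 3: leading byte 0xC2 = 11000010 → 2-byte char #2 = C2 A5.
Offset 5: leading byte 0xEE = 11101110 → 3-byte char #3 = EE 9A 95.
Offset 8: leading byte 0xEE = 11101110 → 3-byte char #4 = EE 9E A7.
Offset 11: leading byte 0xE2 = 11100010 → 3-byte char #5 = E2 BB A5.
Offset 14: leading byte 0xE0 = 11100000 → 3-byte char #6 = E0 A4 8C.
Offset 17: leading byte 0xF3 = 11110011 → 4-byte char #7 = F3 9C 95 89.
Offset 21: leading byte 0xE0 = 11100000 → 3-byte char #8 = E0 A6 96.
Offset 24: leading byte 0xE1 = 11100001 → 3-byte char #9 = E1 84 8D.
Leading byte 0xE1 = 11100001 matches 1110xxxx → 3-byte sequence.
Byte 1: 0xE1 = 11100001, payload 0001 (4 bits).
Byte 2: 0x84 = 10000100 (10xxxxxx ✓), payload 000100.
Byte 3: 0x8D = 10001101 (10xxxxxx ✓), payload 001101.
Concatenate: 0001000100001101 = 0x110D (16 bits → U+110D).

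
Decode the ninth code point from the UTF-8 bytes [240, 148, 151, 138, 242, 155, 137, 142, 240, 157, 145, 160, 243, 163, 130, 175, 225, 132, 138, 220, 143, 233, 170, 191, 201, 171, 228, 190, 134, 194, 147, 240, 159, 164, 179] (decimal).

U+4F86

Offset 0: leading byte 0xF0 = 11110000 → 4-byte char #1 = F0 94 97 8A.
Offset 4: leading byte 0xF2 = 11110010 → 4-byte char #2 = F2 9B 89 8E.
Offset 8: leading byte 0xF0 = 11110000 → 4-byte char #3 = F0 9D 91 A0.
Offset 12: leading byte 0xF3 = 11110011 → 4-byte char #4 = F3 A3 82 AF.
Offset 16: leading byte 0xE1 = 11100001 → 3-byte char #5 = E1 84 8A.
Offset 19: leading byte 0xDC = 11011100 → 2-byte char #6 = DC 8F.
Offset 21: leading byte 0xE9 = 11101001 → 3-byte char #7 = E9 AA BF.
Offset 24: leading byte 0xC9 = 11001001 → 2-byte char #8 = C9 AB.
Offset 26: leading byte 0xE4 = 11100100 → 3-byte char #9 = E4 BE 86.
Leading byte 0xE4 = 11100100 matches 1110xxxx → 3-byte sequence.
Byte 1: 0xE4 = 11100100, payload 0100 (4 bits).
Byte 2: 0xBE = 10111110 (10xxxxxx ✓), payload 111110.
Byte 3: 0x86 = 10000110 (10xxxxxx ✓), payload 000110.
Concatenate: 0100111110000110 = 0x4F86 (16 bits → U+4F86).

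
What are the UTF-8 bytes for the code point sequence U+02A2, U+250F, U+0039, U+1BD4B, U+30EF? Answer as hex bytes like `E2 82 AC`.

U+02A2: 2-byte form → CA A2.
U+250F: 3-byte form → E2 94 8F.
U+0039: 1-byte form → 39.
U+1BD4B: 4-byte form → F0 9B B5 8B.
U+30EF: 3-byte form → E3 83 AF.
Concatenated (13 bytes): CA A2 E2 94 8F 39 F0 9B B5 8B E3 83 AF.

CA A2 E2 94 8F 39 F0 9B B5 8B E3 83 AF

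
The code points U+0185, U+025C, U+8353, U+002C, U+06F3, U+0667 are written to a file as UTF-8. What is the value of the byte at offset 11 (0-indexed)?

U+0185 → 2-byte form C6 85 at offsets 0–1.
U+025C → 2-byte form C9 9C at offsets 2–3.
U+8353 → 3-byte form E8 8D 93 at offsets 4–6.
U+002C → 1-byte form 2C at offsets 7–7.
U+06F3 → 2-byte form DB B3 at offsets 8–9.
U+0667 → 2-byte form D9 A7 at offsets 10–11.
Offset 11 falls in char 6's range; it's byte 2 of D9 A7 = 0xA7.

0xA7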